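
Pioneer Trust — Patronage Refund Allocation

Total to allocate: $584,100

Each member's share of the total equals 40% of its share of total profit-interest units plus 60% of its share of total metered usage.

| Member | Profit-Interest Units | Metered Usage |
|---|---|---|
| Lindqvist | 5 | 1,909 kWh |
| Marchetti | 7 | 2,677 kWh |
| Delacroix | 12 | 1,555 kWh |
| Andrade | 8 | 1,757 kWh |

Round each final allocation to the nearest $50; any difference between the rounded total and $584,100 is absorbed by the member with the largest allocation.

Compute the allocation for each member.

Profit-interest units total 32; metered usage total 7,898.
Composite weights (40% profit-interest units + 60% metered usage): Lindqvist 0.2075; Marchetti 0.2909; Delacroix 0.2681; Andrade 0.2335.
Pro-rata amounts: Lindqvist 121,214.80; Marchetti 169,895.96; Delacroix 156,615.42; Andrade 136,373.82.
Rounded to nearest $50: Lindqvist $121,200; Marchetti $169,900; Delacroix $156,600; Andrade $136,350. Sum = $584,050.
Difference $584,100 − $584,050 = +$50 applied to largest allocation (Marchetti): Marchetti becomes $169,950.

Lindqvist: $121,200; Marchetti: $169,950; Delacroix: $156,600; Andrade: $136,350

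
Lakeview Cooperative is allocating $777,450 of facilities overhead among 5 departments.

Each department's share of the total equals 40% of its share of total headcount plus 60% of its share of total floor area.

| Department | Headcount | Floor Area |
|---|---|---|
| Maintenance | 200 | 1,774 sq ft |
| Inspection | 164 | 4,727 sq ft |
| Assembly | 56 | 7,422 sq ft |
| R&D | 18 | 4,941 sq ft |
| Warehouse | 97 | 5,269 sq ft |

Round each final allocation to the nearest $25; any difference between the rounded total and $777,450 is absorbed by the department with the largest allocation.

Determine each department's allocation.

Maintenance: $150,550 | Inspection: $186,700 | Assembly: $176,000 | R&D: $105,975 | Warehouse: $158,225

Totals — headcount 535, floor area 24,133.
Combined weights (40% headcount + 60% floor area): Maintenance 0.1936; Inspection 0.2401; Assembly 0.2264; R&D 0.1363; Warehouse 0.2035.
Raw shares: Maintenance 150,544.09; Inspection 186,697.27; Assembly 176,012.01; R&D 105,968.13; Warehouse 158,228.50.
At nearest $25: Maintenance $150,550; Inspection $186,700; Assembly $176,000; R&D $105,975; Warehouse $158,225. Sum = $777,450.
Sum already equals the total — no adjustment.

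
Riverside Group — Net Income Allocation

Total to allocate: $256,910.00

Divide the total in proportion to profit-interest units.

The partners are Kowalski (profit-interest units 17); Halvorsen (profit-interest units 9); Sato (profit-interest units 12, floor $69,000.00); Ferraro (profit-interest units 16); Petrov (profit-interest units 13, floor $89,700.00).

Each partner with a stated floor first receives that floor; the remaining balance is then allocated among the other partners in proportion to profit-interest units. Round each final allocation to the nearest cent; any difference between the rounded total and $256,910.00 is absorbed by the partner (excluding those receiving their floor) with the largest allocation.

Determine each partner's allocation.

Fund the minimums — Sato $69,000.00; Petrov $89,700.00. Remaining pool $98,210.00.
Remaining pool split over remaining profit-interest units 42: Kowalski 39,751.6667 → $39,751.67; Halvorsen 21,045.0000 → $21,045.00; Ferraro 37,413.3333 → $37,413.33.

Kowalski: $39,751.67; Halvorsen: $21,045.00; Sato: $69,000.00; Ferraro: $37,413.33; Petrov: $89,700.00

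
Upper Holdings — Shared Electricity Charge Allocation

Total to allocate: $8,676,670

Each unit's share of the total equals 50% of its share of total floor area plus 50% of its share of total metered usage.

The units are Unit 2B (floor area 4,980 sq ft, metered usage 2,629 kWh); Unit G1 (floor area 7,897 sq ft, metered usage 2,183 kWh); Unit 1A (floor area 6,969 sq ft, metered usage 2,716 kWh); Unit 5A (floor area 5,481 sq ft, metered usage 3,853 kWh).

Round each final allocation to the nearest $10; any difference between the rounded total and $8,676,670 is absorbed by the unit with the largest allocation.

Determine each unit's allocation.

Floor area total 25,327; metered usage total 11,381.
Composite weights (50% floor area + 50% metered usage): Unit 2B 0.2138; Unit G1 0.2518; Unit 1A 0.2569; Unit 5A 0.2775.
Proportional shares: Unit 2B 1,855,189.78; Unit G1 2,184,839.94; Unit 1A 2,229,054.95; Unit 5A 2,407,585.33.
After rounding ($10): Unit 2B $1,855,190; Unit G1 $2,184,840; Unit 1A $2,229,050; Unit 5A $2,407,590. Sum = $8,676,670.
Rounded total matches; no reconciliation needed.

Unit 2B: $1,855,190; Unit G1: $2,184,840; Unit 1A: $2,229,050; Unit 5A: $2,407,590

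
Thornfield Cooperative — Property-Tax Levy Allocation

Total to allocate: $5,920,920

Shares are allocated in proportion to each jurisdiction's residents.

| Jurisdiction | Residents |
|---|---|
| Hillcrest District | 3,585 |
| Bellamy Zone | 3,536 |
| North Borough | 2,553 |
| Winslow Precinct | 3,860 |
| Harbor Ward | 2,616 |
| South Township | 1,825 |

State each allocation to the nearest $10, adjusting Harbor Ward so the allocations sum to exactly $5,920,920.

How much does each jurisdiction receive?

Residents total: 17,975.
Raw shares: Hillcrest District 3,585/17,975 × $5,920,920 = 1,180,890.03; Bellamy Zone 3,536/17,975 × $5,920,920 = 1,164,749.55; North Borough 2,553/17,975 × $5,920,920 = 840,951.81; Winslow Precinct 3,860/17,975 × $5,920,920 = 1,271,474.34; Harbor Ward 2,616/17,975 × $5,920,920 = 861,703.85; South Township 1,825/17,975 × $5,920,920 = 601,150.43.
After rounding ($10): Hillcrest District $1,180,890; Bellamy Zone $1,164,750; North Borough $840,950; Winslow Precinct $1,271,470; Harbor Ward $861,700; South Township $601,150. Sum = $5,920,910.
Difference $5,920,920 − $5,920,910 = +$10 applied to Harbor Ward: Harbor Ward becomes $861,710.

Hillcrest District: $1,180,890 · Bellamy Zone: $1,164,750 · North Borough: $840,950 · Winslow Precinct: $1,271,470 · Harbor Ward: $861,710 · South Township: $601,150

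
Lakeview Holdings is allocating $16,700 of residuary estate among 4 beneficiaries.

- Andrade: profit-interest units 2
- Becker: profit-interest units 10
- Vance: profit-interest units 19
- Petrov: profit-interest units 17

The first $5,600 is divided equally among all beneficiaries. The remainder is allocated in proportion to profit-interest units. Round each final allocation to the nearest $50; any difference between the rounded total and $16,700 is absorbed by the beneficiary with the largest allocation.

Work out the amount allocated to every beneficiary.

Andrade: $1,850; Becker: $3,700; Vance: $5,800; Petrov: $5,350

Equal tier: $5,600 ÷ 4 = $1,400 apiece.
Remainder $11,100 by profit-interest units (total 48): Andrade 462.50 → $450; Becker 2,312.50 → $2,300; Vance 4,393.75 → $4,400; Petrov 3,931.25 → $3,950.
Totals: Andrade $1,400 + $450 = $1,850; Becker $1,400 + $2,300 = $3,700; Vance $1,400 + $4,400 = $5,800; Petrov $1,400 + $3,950 = $5,350.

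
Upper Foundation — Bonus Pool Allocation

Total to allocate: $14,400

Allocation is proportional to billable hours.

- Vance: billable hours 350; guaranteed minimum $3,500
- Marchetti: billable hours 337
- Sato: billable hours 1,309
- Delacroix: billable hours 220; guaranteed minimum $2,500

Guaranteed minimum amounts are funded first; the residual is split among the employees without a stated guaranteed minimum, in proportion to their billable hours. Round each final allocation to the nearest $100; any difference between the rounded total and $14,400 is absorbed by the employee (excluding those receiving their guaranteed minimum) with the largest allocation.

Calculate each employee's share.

Vance: $3,500 | Marchetti: $1,700 | Sato: $6,700 | Delacroix: $2,500

Guaranteed amounts: Vance $3,500; Delacroix $2,500. Remaining pool $8,400.
Remaining pool split over remaining billable hours 1,646: Marchetti 1,719.81 → $1,700; Sato 6,680.19 → $6,700.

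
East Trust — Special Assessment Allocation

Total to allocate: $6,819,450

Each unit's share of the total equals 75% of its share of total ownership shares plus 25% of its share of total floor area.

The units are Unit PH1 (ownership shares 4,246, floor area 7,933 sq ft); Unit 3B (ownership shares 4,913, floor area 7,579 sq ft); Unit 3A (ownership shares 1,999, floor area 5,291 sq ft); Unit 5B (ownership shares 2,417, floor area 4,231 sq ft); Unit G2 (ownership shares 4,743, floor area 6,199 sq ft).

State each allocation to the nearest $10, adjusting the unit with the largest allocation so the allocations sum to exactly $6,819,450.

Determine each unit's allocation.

Unit PH1: $1,618,560; Unit 3B: $1,785,470; Unit 3A: $846,950; Unit 5B: $905,800; Unit G2: $1,662,670

Ownership shares total 18,318; floor area total 31,233.
Composite weights (75% ownership shares + 25% floor area): Unit PH1 0.2373; Unit 3B 0.2618; Unit 3A 0.1242; Unit 5B 0.1328; Unit G2 0.2438.
Unrounded shares: Unit PH1 1,618,555.14; Unit 3B 1,785,465.70; Unit 3A 846,953.63; Unit 5B 905,803.42; Unit G2 1,662,672.12.
After rounding ($10): Unit PH1 $1,618,560; Unit 3B $1,785,470; Unit 3A $846,950; Unit 5B $905,800; Unit G2 $1,662,670. Sum = $6,819,450.
No rounding difference to absorb.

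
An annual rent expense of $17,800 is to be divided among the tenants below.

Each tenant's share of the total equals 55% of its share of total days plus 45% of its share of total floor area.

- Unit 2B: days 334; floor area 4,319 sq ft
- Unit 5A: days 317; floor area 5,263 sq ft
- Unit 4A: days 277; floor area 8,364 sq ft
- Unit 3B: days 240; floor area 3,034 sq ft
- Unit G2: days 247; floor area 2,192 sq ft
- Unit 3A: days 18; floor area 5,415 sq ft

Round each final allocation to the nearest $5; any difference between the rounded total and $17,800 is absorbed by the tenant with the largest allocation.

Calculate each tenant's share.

Days total 1,433; floor area total 28,587.
Composite weights (55% days + 45% floor area): Unit 2B 0.1962; Unit 5A 0.2045; Unit 4A 0.2380; Unit 3B 0.1399; Unit G2 0.1293; Unit 3A 0.0921.
Proportional shares: Unit 2B 3,492.00; Unit 5A 3,640.37; Unit 4A 4,235.98; Unit 3B 2,489.76; Unit G2 2,301.65; Unit 3A 1,640.24.
After rounding ($5): Unit 2B $3,490; Unit 5A $3,640; Unit 4A $4,235; Unit 3B $2,490; Unit G2 $2,300; Unit 3A $1,640. Sum = $17,795.
Difference $17,800 − $17,795 = +$5 applied to largest allocation (Unit 4A): Unit 4A becomes $4,240.

Unit 2B: $3,490; Unit 5A: $3,640; Unit 4A: $4,240; Unit 3B: $2,490; Unit G2: $2,300; Unit 3A: $1,640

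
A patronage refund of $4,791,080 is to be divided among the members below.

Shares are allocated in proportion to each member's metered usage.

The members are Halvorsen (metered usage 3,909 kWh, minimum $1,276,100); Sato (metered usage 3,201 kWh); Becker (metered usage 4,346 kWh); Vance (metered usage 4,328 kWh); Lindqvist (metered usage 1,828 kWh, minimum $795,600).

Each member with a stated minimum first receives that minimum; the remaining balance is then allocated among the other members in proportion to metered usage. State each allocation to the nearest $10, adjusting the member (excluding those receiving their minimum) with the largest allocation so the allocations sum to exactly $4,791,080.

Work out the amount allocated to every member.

Halvorsen: $1,276,100 | Sato: $733,030 | Becker: $995,240 | Vance: $991,110 | Lindqvist: $795,600

Guaranteed amounts: Halvorsen $1,276,100; Lindqvist $795,600. Remaining pool $2,719,380.
Remaining pool split over remaining metered usage 11,875: Sato 733,030.35 → $733,030; Becker 995,235.83 → $995,240; Vance 991,113.82 → $991,110.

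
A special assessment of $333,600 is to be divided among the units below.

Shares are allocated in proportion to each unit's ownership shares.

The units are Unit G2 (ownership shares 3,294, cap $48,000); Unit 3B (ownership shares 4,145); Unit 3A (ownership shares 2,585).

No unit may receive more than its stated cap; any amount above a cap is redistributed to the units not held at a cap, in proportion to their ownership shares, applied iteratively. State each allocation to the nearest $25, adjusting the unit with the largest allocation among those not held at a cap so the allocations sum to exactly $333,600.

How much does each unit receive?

Sum of ownership shares: 10,024.
Pro-rata shares before constraints: Unit G2 109,624.74; Unit 3B 137,946.13; Unit 3A 86,029.13.
Cap binds for Unit G2 ($48,000); remaining pool $285,600 reallocated over remaining ownership shares 6,730.
Redistributed shares: Unit 3B 175,900.74 → $175,900; Unit 3A 109,699.26 → $109,700.

Unit G2: $48,000 · Unit 3B: $175,900 · Unit 3A: $109,700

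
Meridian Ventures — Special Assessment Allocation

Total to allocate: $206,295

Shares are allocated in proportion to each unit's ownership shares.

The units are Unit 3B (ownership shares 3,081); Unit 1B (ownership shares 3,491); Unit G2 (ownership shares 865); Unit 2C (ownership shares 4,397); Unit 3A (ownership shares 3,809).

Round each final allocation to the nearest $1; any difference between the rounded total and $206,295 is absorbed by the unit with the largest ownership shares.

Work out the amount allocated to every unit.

Total ownership shares = 15,643.
Pro-rata amounts: Unit 3B 3,081/15,643 × $206,295 = 40,631.27; Unit 1B 3,491/15,643 × $206,295 = 46,038.22; Unit G2 865/15,643 × $206,295 = 11,407.35; Unit 2C 4,397/15,643 × $206,295 = 57,986.26; Unit 3A 3,809/15,643 × $206,295 = 50,231.90.
After rounding ($1): Unit 3B $40,631; Unit 1B $46,038; Unit G2 $11,407; Unit 2C $57,986; Unit 3A $50,232. Sum = $206,294.
Difference $206,295 − $206,294 = +$1 applied to largest ownership shares (Unit 2C): Unit 2C becomes $57,987.

Unit 3B: $40,631 | Unit 1B: $46,038 | Unit G2: $11,407 | Unit 2C: $57,987 | Unit 3A: $50,232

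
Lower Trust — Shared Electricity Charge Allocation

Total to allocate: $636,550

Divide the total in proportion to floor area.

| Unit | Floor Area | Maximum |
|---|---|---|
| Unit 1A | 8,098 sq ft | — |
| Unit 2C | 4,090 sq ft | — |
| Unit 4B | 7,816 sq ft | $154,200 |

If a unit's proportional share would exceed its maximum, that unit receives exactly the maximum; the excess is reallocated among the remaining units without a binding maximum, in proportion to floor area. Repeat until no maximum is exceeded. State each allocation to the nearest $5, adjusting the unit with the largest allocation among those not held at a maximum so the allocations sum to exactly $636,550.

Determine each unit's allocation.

Total floor area = 20,004.
Unconstrained shares: Unit 1A 257,687.56; Unit 2C 130,148.45; Unit 4B 248,714.00.
Cap binds for Unit 4B ($154,200); balance $482,350 reallocated over remaining floor area 12,188.
Redistributed shares: Unit 1A 320,484.93 → $320,485; Unit 2C 161,865.07 → $161,865.

Unit 1A: $320,485 · Unit 2C: $161,865 · Unit 4B: $154,200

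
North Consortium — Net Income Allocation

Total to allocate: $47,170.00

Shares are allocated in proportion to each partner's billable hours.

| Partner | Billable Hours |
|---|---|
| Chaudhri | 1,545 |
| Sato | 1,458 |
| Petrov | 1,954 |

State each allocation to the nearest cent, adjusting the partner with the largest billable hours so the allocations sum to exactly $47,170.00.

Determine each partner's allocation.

Billable hours total: 1,545 + 1,458 + 1,954 = 4,957.
Pro-rata amounts: Chaudhri 14,701.9669; Sato 13,874.0892; Petrov 18,593.9439.
Rounded to nearest cent: Chaudhri $14,701.97; Sato $13,874.09; Petrov $18,593.94. Sum = $47,170.00.
Sum already equals the total — no adjustment.

Chaudhri: $14,701.97 · Sato: $13,874.09 · Petrov: $18,593.94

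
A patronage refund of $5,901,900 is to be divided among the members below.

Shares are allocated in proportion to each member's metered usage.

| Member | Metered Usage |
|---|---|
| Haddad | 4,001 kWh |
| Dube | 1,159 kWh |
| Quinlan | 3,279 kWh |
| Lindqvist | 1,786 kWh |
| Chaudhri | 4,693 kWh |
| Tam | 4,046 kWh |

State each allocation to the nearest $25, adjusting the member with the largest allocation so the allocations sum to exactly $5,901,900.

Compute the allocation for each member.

Sum of metered usage: 18,964.
Proportional shares: Haddad 4,001/18,964 × $5,901,900 = 1,245,175.17; Dube 1,159/18,964 × $5,901,900 = 360,699.33; Quinlan 3,279/18,964 × $5,901,900 = 1,020,477.23; Lindqvist 1,786/18,964 × $5,901,900 = 555,831.75; Chaudhri 4,693/18,964 × $5,901,900 = 1,460,536.63; Tam 4,046/18,964 × $5,901,900 = 1,259,179.89.
At nearest $25: Haddad $1,245,175; Dube $360,700; Quinlan $1,020,475; Lindqvist $555,825; Chaudhri $1,460,525; Tam $1,259,175. Sum = $5,901,875.
Difference $5,901,900 − $5,901,875 = +$25 applied to largest allocation (Chaudhri): Chaudhri becomes $1,460,550.

Haddad: $1,245,175; Dube: $360,700; Quinlan: $1,020,475; Lindqvist: $555,825; Chaudhri: $1,460,550; Tam: $1,259,175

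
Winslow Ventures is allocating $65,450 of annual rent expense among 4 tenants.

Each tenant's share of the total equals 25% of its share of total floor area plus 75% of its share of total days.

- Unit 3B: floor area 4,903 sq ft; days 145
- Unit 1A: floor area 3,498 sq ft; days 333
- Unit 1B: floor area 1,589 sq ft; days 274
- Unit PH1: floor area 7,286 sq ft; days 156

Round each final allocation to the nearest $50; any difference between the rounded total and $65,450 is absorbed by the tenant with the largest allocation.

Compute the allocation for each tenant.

Totals — floor area 17,276, days 908.
Combined weights (25% floor area + 75% days): Unit 3B 0.1907; Unit 1A 0.3257; Unit 1B 0.2493; Unit PH1 0.2343.
Unrounded shares: Unit 3B 12,482.61; Unit 1A 21,315.39; Unit 1B 16,317.73; Unit PH1 15,334.27.
After rounding ($50): Unit 3B $12,500; Unit 1A $21,300; Unit 1B $16,300; Unit PH1 $15,350. Sum = $65,450.
Rounded total matches; no reconciliation needed.

Unit 3B: $12,500; Unit 1A: $21,300; Unit 1B: $16,300; Unit PH1: $15,350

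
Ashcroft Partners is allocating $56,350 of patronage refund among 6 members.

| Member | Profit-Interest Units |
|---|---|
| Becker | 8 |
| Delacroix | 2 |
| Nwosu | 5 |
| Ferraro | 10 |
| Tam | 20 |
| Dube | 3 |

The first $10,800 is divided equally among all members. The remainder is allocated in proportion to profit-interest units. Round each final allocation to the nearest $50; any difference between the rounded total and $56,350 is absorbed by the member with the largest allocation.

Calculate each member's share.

Becker: $9,400; Delacroix: $3,700; Nwosu: $6,550; Ferraro: $11,300; Tam: $20,750; Dube: $4,650

First tranche $10,800 split equally: $1,800 each.
Remainder $45,550 by profit-interest units (total 48): Becker 7,591.67 → $7,600; Delacroix 1,897.92 → $1,900; Nwosu 4,744.79 → $4,750; Ferraro 9,489.58 → $9,500; Tam 18,979.17 → $19,000; Dube 2,846.88 → $2,850.
Rounding difference −$50 on remainder applied to Tam.
Totals: Becker $1,800 + $7,600 = $9,400; Delacroix $1,800 + $1,900 = $3,700; Nwosu $1,800 + $4,750 = $6,550; Ferraro $1,800 + $9,500 = $11,300; Tam $1,800 + $18,950 = $20,750; Dube $1,800 + $2,850 = $4,650.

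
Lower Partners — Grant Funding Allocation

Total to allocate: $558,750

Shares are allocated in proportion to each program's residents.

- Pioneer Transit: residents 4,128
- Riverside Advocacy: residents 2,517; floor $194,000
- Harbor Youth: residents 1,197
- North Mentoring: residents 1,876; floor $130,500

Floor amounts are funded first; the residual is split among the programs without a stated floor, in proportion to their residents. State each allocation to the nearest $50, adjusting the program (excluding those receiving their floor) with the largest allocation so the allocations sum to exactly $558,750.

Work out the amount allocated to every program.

Pioneer Transit: $181,600 | Riverside Advocacy: $194,000 | Harbor Youth: $52,650 | North Mentoring: $130,500

Fund the minimums — Riverside Advocacy $194,000; North Mentoring $130,500. Residual $234,250.
Residual split over remaining residents 5,325: Pioneer Transit 181,593.24 → $181,600; Harbor Youth 52,656.76 → $52,650.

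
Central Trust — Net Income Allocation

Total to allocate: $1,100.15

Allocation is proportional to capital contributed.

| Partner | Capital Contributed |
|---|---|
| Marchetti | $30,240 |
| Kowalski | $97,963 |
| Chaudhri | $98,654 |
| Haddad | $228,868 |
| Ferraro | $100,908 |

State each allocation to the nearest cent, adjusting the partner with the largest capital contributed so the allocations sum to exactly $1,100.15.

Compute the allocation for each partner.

Marchetti: $59.77 | Kowalski: $193.62 | Chaudhri: $194.98 | Haddad: $452.34 | Ferraro: $199.44

Combined capital contributed = 30,240 + 97,963 + 98,654 + 228,868 + 100,908 = 556,633.
Pro-rata amounts: Marchetti 59.7675; Kowalski 193.6177; Chaudhri 194.9834; Haddad 452.3432; Ferraro 199.4383.
At nearest cent: Marchetti $59.77; Kowalski $193.62; Chaudhri $194.98; Haddad $452.34; Ferraro $199.44. Sum = $1,100.15.
Rounded total matches; no reconciliation needed.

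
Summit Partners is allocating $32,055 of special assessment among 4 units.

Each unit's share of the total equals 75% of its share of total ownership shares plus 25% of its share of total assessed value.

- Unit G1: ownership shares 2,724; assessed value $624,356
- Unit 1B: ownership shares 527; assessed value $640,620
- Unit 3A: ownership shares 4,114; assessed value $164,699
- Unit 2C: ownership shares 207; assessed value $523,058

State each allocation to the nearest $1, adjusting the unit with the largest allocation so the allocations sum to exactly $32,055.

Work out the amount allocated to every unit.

Totals — ownership shares 7,572, assessed value 1,952,733.
Combined weights (75% ownership shares + 25% assessed value): Unit G1 0.3497; Unit 1B 0.1342; Unit 3A 0.4286; Unit 2C 0.0875.
Pro-rata amounts: Unit G1 11,211.03; Unit 1B 4,302.25; Unit 3A 13,737.93; Unit 2C 2,803.79.
Rounded to nearest $1: Unit G1 $11,211; Unit 1B $4,302; Unit 3A $13,738; Unit 2C $2,804. Sum = $32,055.
Rounded total matches; no reconciliation needed.

Unit G1: $11,211 · Unit 1B: $4,302 · Unit 3A: $13,738 · Unit 2C: $2,804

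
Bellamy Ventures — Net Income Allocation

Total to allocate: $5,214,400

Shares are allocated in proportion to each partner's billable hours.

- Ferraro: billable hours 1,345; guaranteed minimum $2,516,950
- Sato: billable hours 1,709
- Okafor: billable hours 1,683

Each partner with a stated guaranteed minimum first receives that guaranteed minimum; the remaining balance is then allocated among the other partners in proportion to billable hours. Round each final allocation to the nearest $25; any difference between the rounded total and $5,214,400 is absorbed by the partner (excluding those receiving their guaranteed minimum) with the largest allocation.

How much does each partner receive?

Fund the minimums — Ferraro $2,516,950. Residual $2,697,450.
Residual split over remaining billable hours 3,392: Sato 1,359,063.10 → $1,359,075; Okafor 1,338,386.90 → $1,338,375.

Ferraro: $2,516,950 | Sato: $1,359,075 | Okafor: $1,338,375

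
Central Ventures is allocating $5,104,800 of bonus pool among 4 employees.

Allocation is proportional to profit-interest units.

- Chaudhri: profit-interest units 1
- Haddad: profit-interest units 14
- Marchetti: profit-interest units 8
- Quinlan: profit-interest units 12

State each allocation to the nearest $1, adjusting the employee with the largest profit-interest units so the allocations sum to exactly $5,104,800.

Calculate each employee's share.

Profit-interest units total: 1 + 14 + 8 + 12 = 35.
Raw shares: Chaudhri 145,851.43; Haddad 2,041,920.00; Marchetti 1,166,811.43; Quinlan 1,750,217.14.
Rounded to nearest $1: Chaudhri $145,851; Haddad $2,041,920; Marchetti $1,166,811; Quinlan $1,750,217. Sum = $5,104,799.
Difference $5,104,800 − $5,104,799 = +$1 applied to largest profit-interest units (Haddad): Haddad becomes $2,041,921.

Chaudhri: $145,851; Haddad: $2,041,921; Marchetti: $1,166,811; Quinlan: $1,750,217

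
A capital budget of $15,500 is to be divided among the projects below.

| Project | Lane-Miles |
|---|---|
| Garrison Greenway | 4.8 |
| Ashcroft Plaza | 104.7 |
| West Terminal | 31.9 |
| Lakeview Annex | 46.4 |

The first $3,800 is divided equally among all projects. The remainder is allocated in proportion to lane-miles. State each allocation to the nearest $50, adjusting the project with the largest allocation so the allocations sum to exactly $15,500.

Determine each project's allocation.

Equal tier: $3,800 ÷ 4 = $950 apiece.
Remainder $11,700 by lane-miles (total 187.8): Garrison Greenway 299.04 → $300; Ashcroft Plaza 6,522.84 → $6,500; West Terminal 1,987.38 → $2,000; Lakeview Annex 2,890.73 → $2,900.
Totals: Garrison Greenway $950 + $300 = $1,250; Ashcroft Plaza $950 + $6,500 = $7,450; West Terminal $950 + $2,000 = $2,950; Lakeview Annex $950 + $2,900 = $3,850.

Garrison Greenway: $1,250 · Ashcroft Plaza: $7,450 · West Terminal: $2,950 · Lakeview Annex: $3,850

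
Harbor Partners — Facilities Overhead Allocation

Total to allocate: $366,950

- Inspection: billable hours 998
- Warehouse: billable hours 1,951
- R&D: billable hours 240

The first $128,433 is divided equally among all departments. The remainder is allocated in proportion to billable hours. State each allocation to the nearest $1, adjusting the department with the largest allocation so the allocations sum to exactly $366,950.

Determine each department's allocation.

Inspection: $117,455; Warehouse: $188,734; R&D: $60,761

First tranche $128,433 split equally: $42,811 each.
Remainder $238,517 by billable hours (total 3,189): Inspection 74,644.08 → $74,644; Warehouse 145,922.44 → $145,922; R&D 17,950.48 → $17,950.
Rounding difference +$1 on remainder applied to Warehouse.
Totals: Inspection $42,811 + $74,644 = $117,455; Warehouse $42,811 + $145,923 = $188,734; R&D $42,811 + $17,950 = $60,761.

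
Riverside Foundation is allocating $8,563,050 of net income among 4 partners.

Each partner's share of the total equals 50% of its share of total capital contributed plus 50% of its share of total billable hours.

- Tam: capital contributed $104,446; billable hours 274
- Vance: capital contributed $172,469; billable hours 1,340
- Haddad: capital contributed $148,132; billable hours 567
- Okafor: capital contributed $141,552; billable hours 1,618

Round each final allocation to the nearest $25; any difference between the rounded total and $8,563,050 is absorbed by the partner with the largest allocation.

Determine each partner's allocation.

Capital contributed total 566,599; billable hours total 3,799.
Blended shares (50% capital contributed + 50% billable hours): Tam 0.1282; Vance 0.3286; Haddad 0.2053; Okafor 0.3379.
Raw shares: Tam 1,098,051.57; Vance 2,813,466.32; Haddad 1,758,381.36; Okafor 2,893,150.75.
At nearest $25: Tam $1,098,050; Vance $2,813,475; Haddad $1,758,375; Okafor $2,893,150. Sum = $8,563,050.
No rounding difference to absorb.

Tam: $1,098,050; Vance: $2,813,475; Haddad: $1,758,375; Okafor: $2,893,150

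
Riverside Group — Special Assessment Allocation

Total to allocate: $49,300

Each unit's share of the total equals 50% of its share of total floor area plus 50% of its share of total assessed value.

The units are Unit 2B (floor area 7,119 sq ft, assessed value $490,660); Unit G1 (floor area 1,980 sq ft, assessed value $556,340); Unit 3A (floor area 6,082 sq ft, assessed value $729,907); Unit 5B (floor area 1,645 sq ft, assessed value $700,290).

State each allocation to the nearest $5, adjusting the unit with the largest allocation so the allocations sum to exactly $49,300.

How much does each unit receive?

Unit 2B: $15,310 · Unit G1: $8,435 · Unit 3A: $16,175 · Unit 5B: $9,380

Totals — floor area 16,826, assessed value 2,477,197.
Composite weights (50% floor area + 50% assessed value): Unit 2B 0.3106; Unit G1 0.1711; Unit 3A 0.3281; Unit 5B 0.1902.
Raw shares: Unit 2B 15,311.74; Unit G1 8,436.70; Unit 3A 16,173.23; Unit 5B 9,378.34.
After rounding ($5): Unit 2B $15,310; Unit G1 $8,435; Unit 3A $16,175; Unit 5B $9,380. Sum = $49,300.
Sum already equals the total — no adjustment.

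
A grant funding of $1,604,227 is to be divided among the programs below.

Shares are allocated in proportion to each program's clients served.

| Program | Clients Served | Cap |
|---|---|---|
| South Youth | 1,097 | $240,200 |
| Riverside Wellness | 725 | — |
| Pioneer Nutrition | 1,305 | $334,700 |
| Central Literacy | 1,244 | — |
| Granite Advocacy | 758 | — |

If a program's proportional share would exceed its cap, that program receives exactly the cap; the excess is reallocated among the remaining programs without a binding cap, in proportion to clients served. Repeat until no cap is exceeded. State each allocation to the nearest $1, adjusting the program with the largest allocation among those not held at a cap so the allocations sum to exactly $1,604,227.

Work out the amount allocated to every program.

South Youth: $240,200; Riverside Wellness: $273,657; Pioneer Nutrition: $334,700; Central Literacy: $469,557; Granite Advocacy: $286,113

Total clients served = 5,129.
Unconstrained shares: South Youth 343,115.04; Riverside Wellness 226,762.44; Pioneer Nutrition 408,172.40; Central Literacy 389,093.08; Granite Advocacy 237,084.04.
Cap binds for South Youth ($240,200), Pioneer Nutrition ($334,700); balance $1,029,327 reallocated over remaining clients served 2,727.
Remaining shares: Riverside Wellness 273,656.79 → $273,657; Central Literacy 469,557.31 → $469,557; Granite Advocacy 286,112.90 → $286,113.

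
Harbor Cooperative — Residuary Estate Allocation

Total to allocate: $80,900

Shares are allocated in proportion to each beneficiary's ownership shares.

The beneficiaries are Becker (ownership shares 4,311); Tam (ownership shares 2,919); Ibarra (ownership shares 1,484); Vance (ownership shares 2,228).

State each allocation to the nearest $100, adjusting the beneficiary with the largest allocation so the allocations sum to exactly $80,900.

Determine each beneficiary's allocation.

Becker: $31,800 | Tam: $21,600 | Ibarra: $11,000 | Vance: $16,500

Sum of ownership shares: 10,942.
Raw shares: Becker 4,311/10,942 × $80,900 = 31,873.51; Tam 2,919/10,942 × $80,900 = 21,581.71; Ibarra 1,484/10,942 × $80,900 = 10,972.00; Vance 2,228/10,942 × $80,900 = 16,472.78.
Rounded to nearest $100: Becker $31,900; Tam $21,600; Ibarra $11,000; Vance $16,500. Sum = $81,000.
Difference $80,900 − $81,000 = −$100 applied to largest allocation (Becker): Becker becomes $31,800.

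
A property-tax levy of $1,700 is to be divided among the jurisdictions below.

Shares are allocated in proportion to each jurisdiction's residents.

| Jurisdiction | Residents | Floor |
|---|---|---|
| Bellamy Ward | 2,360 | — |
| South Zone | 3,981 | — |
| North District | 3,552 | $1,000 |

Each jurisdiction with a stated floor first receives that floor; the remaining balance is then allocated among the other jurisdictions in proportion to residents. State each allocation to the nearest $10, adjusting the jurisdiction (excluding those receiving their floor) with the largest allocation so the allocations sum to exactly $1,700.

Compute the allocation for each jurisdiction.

Fund the minimums — North District $1,000. Residual $700.
Residual split over remaining residents 6,341: Bellamy Ward 260.53 → $260; South Zone 439.47 → $440.

Bellamy Ward: $260; South Zone: $440; North District: $1,000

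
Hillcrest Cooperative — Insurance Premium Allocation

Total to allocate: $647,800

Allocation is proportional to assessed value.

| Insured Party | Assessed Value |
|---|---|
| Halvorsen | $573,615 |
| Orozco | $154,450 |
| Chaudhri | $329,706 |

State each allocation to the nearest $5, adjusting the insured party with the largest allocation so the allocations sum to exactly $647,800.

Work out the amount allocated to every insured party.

Sum of assessed value: 1,057,771.
Pro-rata amounts: Halvorsen 573,615/1,057,771 × $647,800 = 351,293.24; Orozco 154,450/1,057,771 × $647,800 = 94,588.25; Chaudhri 329,706/1,057,771 × $647,800 = 201,918.51.
Rounded to nearest $5: Halvorsen $351,295; Orozco $94,590; Chaudhri $201,920. Sum = $647,805.
Difference $647,800 − $647,805 = −$5 applied to largest allocation (Halvorsen): Halvorsen becomes $351,290.

Halvorsen: $351,290; Orozco: $94,590; Chaudhri: $201,920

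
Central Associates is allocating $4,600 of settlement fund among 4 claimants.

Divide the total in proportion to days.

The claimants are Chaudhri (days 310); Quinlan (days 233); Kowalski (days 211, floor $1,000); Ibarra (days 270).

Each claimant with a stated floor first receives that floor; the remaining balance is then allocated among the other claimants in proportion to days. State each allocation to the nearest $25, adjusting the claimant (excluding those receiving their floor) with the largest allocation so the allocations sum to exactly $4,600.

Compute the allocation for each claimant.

Guaranteed amounts: Kowalski $1,000. Residual $3,600.
Residual split over remaining days 813: Chaudhri 1,372.69 → $1,375; Quinlan 1,031.73 → $1,025; Ibarra 1,195.57 → $1,200.

Chaudhri: $1,375 | Quinlan: $1,025 | Kowalski: $1,000 | Ibarra: $1,200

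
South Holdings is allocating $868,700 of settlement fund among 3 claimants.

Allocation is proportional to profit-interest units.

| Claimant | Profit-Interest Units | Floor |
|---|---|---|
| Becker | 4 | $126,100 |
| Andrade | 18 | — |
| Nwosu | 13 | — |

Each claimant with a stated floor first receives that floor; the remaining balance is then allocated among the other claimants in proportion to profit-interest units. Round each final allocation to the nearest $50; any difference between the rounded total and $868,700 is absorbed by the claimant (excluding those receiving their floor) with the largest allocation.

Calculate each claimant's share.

Fund the minimums — Becker $126,100. Remaining pool $742,600.
Remaining pool split over remaining profit-interest units 31: Andrade 431,187.10 → $431,200; Nwosu 311,412.90 → $311,400.

Becker: $126,100 · Andrade: $431,200 · Nwosu: $311,400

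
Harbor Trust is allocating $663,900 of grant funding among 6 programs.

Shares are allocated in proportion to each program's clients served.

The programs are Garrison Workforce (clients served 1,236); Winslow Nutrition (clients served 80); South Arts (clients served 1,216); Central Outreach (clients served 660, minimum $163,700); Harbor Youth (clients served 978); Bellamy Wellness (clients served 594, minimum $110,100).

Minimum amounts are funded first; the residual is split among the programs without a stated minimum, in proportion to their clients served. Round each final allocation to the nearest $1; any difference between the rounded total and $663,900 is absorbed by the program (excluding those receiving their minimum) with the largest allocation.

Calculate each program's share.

Minimums first: Central Outreach $163,700; Bellamy Wellness $110,100. Remaining pool $390,100.
Remaining pool split over remaining clients served 3,510: Garrison Workforce 137,368.55 → $137,369; Winslow Nutrition 8,891.17 → $8,891; South Arts 135,145.75 → $135,146; Harbor Youth 108,694.53 → $108,695.
Rounding difference −$1 applied to Garrison Workforce → $137,368.

Garrison Workforce: $137,368 · Winslow Nutrition: $8,891 · South Arts: $135,146 · Central Outreach: $163,700 · Harbor Youth: $108,695 · Bellamy Wellness: $110,100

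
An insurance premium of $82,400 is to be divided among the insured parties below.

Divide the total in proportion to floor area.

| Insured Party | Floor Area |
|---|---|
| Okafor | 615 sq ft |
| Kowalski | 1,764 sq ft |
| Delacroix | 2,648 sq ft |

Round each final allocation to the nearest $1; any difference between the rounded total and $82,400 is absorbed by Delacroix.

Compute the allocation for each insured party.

Total floor area = 5,027.
Pro-rata amounts: Okafor 615/5,027 × $82,400 = 10,080.76; Kowalski 1,764/5,027 × $82,400 = 28,914.58; Delacroix 2,648/5,027 × $82,400 = 43,404.65.
Rounded to nearest $1: Okafor $10,081; Kowalski $28,915; Delacroix $43,405. Sum = $82,401.
Difference $82,400 − $82,401 = −$1 applied to Delacroix: Delacroix becomes $43,404.

Okafor: $10,081 · Kowalski: $28,915 · Delacroix: $43,404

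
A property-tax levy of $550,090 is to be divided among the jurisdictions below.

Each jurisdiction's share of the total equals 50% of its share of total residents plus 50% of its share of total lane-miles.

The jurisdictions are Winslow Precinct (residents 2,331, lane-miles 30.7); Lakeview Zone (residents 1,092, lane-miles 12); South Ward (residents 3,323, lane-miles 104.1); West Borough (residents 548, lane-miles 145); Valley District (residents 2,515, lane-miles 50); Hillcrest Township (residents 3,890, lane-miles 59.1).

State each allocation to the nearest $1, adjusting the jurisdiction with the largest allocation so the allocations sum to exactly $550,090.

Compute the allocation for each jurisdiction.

Totals — residents 13,699, lane-miles 400.9.
Blended shares (50% residents + 50% lane-miles): Winslow Precinct 0.1234; Lakeview Zone 0.0548; South Ward 0.2511; West Borough 0.2008; Valley District 0.1542; Hillcrest Township 0.2157.
Pro-rata amounts: Winslow Precinct 67,863.53; Lakeview Zone 30,157.72; South Ward 138,138.11; West Borough 110,482.59; Valley District 84,798.97; Hillcrest Township 118,649.09.
At nearest $1: Winslow Precinct $67,864; Lakeview Zone $30,158; South Ward $138,138; West Borough $110,483; Valley District $84,799; Hillcrest Township $118,649. Sum = $550,091.
Difference $550,090 − $550,091 = −$1 applied to largest allocation (South Ward): South Ward becomes $138,137.

Winslow Precinct: $67,864; Lakeview Zone: $30,158; South Ward: $138,137; West Borough: $110,483; Valley District: $84,799; Hillcrest Township: $118,649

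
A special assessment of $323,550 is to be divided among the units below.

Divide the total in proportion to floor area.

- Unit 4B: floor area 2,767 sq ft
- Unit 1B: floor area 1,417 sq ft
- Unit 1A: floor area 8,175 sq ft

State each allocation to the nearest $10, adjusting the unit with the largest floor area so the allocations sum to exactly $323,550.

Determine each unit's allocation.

Combined floor area = 12,359.
Pro-rata amounts: Unit 4B 2,767/12,359 × $323,550 = 72,438.13; Unit 1B 1,417/12,359 × $323,550 = 37,096.07; Unit 1A 8,175/12,359 × $323,550 = 214,015.80.
After rounding ($10): Unit 4B $72,440; Unit 1B $37,100; Unit 1A $214,020. Sum = $323,560.
Difference $323,550 − $323,560 = −$10 applied to largest floor area (Unit 1A): Unit 1A becomes $214,010.

Unit 4B: $72,440 · Unit 1B: $37,100 · Unit 1A: $214,010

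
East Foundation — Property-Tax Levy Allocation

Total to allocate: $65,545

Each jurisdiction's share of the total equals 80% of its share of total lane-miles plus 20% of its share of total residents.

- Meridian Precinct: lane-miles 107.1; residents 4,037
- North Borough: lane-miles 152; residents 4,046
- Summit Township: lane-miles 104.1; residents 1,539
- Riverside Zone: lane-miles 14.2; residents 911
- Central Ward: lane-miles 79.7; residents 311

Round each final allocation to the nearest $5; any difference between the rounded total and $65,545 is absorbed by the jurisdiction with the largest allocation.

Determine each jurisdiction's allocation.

Meridian Precinct: $17,165 | North Borough: $22,330 | Summit Township: $13,800 | Riverside Zone: $2,730 | Central Ward: $9,520

Lane-miles total 457.1; residents total 10,844.
Composite weights (80% lane-miles + 20% residents): Meridian Precinct 0.2619; North Borough 0.3406; Summit Township 0.2106; Riverside Zone 0.0417; Central Ward 0.1452.
Raw shares: Meridian Precinct 17,166.14; North Borough 22,327.70; Summit Township 13,802.23; Riverside Zone 2,730.23; Central Ward 9,518.70.
Rounded to nearest $5: Meridian Precinct $17,165; North Borough $22,330; Summit Township $13,800; Riverside Zone $2,730; Central Ward $9,520. Sum = $65,545.
No rounding difference to absorb.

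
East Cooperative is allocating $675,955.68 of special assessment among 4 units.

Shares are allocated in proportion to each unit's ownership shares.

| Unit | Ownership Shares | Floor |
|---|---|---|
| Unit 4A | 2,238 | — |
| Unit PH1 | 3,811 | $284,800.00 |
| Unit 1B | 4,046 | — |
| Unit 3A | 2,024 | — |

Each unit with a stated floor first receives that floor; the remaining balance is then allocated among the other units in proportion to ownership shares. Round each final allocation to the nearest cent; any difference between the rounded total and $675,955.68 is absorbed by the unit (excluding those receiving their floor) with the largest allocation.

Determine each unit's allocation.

Unit 4A: $105,369.09 | Unit PH1: $284,800.00 | Unit 1B: $190,493.01 | Unit 3A: $95,293.58

Guaranteed amounts: Unit PH1 $284,800.00. Residual $391,155.68.
Residual split over remaining ownership shares 8,308: Unit 4A 105,369.0915 → $105,369.09; Unit 1B 190,493.0045 → $190,493.00; Unit 3A 95,293.5841 → $95,293.58.
Rounding difference +$0.01 applied to Unit 1B → $190,493.01.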